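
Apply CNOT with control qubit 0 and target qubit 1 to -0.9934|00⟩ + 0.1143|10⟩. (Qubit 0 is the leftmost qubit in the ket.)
-0.9934|00⟩ + 0.1143|11⟩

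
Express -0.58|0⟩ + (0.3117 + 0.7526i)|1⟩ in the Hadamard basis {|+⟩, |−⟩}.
(-0.1897 + 0.5322i)|+⟩ + (-0.6305 - 0.5322i)|−⟩

With |ψ⟩ = α|0⟩ + β|1⟩, the Hadamard-basis coefficients are ⟨+|ψ⟩ = (α + β)/√2 and ⟨−|ψ⟩ = (α − β)/√2.
Here α = -0.58, β = (0.3117 + 0.7526i): (α + β)/√2 = (-0.1897 + 0.5322i), (α − β)/√2 = (-0.6305 - 0.5322i).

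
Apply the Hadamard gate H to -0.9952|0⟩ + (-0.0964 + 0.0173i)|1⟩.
(-0.7719 + 0.01223i)|0⟩ + (-0.6355 - 0.01223i)|1⟩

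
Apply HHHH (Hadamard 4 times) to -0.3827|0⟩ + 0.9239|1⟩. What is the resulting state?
-0.3827|0⟩ + 0.9239|1⟩

H² = I, so an even number of Hadamards cancels: H^4 = I and the state is unchanged.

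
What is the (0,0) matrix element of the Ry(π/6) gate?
0.9659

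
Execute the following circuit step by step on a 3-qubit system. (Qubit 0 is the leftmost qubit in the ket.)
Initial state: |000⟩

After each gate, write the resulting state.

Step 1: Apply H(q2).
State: 1/√2|000⟩ + 1/√2|001⟩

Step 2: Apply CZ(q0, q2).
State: 1/√2|000⟩ + 1/√2|001⟩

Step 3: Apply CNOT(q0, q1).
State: 1/√2|000⟩ + 1/√2|001⟩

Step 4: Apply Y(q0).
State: (1/√2)i|100⟩ + (1/√2)i|101⟩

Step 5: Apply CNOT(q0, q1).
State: (1/√2)i|110⟩ + (1/√2)i|111⟩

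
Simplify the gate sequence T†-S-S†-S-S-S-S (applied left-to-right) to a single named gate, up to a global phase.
T†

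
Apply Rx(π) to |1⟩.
-i|0⟩

Rx(π) = [[cos(θ/2), −i·sin(θ/2)], [−i·sin(θ/2), cos(θ/2)]]; θ = π, cos(θ/2) ≈ 0, sin(θ/2) ≈ 1.
With a = amp(|0⟩) = 0 and b = amp(|1⟩) = 1:
new amp(|0⟩) = (-i)·b = -i
new amp(|1⟩) = (-i)·a = 0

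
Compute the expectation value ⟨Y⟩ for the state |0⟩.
0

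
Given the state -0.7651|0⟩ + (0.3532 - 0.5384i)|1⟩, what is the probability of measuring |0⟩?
0.5854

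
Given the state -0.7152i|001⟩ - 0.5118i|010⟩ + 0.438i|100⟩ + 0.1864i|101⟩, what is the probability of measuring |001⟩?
0.5115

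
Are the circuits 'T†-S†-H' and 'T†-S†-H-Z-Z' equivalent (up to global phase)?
Yes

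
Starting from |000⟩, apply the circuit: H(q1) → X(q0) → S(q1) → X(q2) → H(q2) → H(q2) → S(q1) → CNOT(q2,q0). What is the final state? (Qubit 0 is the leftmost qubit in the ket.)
1/√2|001⟩ - 1/√2|011⟩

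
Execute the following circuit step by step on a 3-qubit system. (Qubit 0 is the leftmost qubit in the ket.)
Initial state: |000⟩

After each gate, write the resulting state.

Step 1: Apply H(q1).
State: 1/√2|000⟩ + 1/√2|010⟩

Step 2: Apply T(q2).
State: 1/√2|000⟩ + 1/√2|010⟩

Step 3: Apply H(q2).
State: 1/2|000⟩ + 1/2|001⟩ + 1/2|010⟩ + 1/2|011⟩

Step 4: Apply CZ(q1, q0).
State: 1/2|000⟩ + 1/2|001⟩ + 1/2|010⟩ + 1/2|011⟩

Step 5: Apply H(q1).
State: 1/√2|000⟩ + 1/√2|001⟩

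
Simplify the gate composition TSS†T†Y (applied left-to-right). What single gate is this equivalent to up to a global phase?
Y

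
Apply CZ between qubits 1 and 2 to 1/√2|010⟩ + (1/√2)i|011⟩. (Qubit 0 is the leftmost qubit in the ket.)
1/√2|010⟩ - (1/√2)i|011⟩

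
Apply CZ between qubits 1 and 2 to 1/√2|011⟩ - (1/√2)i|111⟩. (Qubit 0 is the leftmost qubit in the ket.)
-1/√2|011⟩ + (1/√2)i|111⟩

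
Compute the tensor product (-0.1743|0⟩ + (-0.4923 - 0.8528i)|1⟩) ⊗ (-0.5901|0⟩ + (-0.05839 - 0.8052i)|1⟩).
0.1029|00⟩ + (0.01018 + 0.1403i)|01⟩ + (0.2905 + 0.5032i)|10⟩ + (-0.6579 + 0.4462i)|11⟩

amp(|b₁b₂…⟩) = product of the factor amplitudes for bits b₁, b₂, …; only kets whose every factor amplitude is nonzero survive.
|00⟩: (-0.1743)(-0.5901) = 0.1029
|01⟩: (-0.1743)(-0.05839 - 0.8052i) = (0.01018 + 0.1403i)
|10⟩: (-0.4923 - 0.8528i)(-0.5901) = (0.2905 + 0.5032i)
|11⟩: (-0.4923 - 0.8528i)(-0.05839 - 0.8052i) = (-0.6579 + 0.4462i)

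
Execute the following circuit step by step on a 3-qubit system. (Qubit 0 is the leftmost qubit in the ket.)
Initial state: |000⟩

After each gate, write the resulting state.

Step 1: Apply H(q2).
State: 1/√2|000⟩ + 1/√2|001⟩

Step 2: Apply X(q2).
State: 1/√2|000⟩ + 1/√2|001⟩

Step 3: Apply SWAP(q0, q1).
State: 1/√2|000⟩ + 1/√2|001⟩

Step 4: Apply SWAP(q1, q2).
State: 1/√2|000⟩ + 1/√2|010⟩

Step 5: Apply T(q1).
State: 1/√2|000⟩ + (1/2 + (1/2)i)|010⟩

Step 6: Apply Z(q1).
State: 1/√2|000⟩ + (-1/2 - (1/2)i)|010⟩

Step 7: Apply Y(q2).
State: (1/√2)i|001⟩ + (1/2 - (1/2)i)|011⟩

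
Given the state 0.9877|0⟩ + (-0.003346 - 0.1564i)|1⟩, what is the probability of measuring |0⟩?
0.9756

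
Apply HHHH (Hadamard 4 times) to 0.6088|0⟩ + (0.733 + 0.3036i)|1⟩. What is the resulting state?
0.6088|0⟩ + (0.733 + 0.3036i)|1⟩

H² = I, so an even number of Hadamards cancels: H^4 = I and the state is unchanged.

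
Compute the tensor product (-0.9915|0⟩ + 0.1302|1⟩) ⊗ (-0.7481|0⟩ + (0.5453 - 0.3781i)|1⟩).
0.7417|00⟩ + (-0.5407 + 0.3749i)|01⟩ - 0.0974|10⟩ + (0.071 - 0.04923i)|11⟩

amp(|b₁b₂…⟩) = product of the factor amplitudes for bits b₁, b₂, …; only kets whose every factor amplitude is nonzero survive.
|00⟩: (-0.9915)(-0.7481) = 0.7417
|01⟩: (-0.9915)(0.5453 - 0.3781i) = (-0.5407 + 0.3749i)
|10⟩: (0.1302)(-0.7481) = -0.0974
|11⟩: (0.1302)(0.5453 - 0.3781i) = (0.071 - 0.04923i)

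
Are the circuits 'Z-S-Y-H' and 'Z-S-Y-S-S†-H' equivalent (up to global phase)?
Yes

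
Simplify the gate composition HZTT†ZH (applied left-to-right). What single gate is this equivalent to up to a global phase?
I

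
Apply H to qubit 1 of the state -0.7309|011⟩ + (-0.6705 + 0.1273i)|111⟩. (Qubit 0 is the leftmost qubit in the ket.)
-0.5168|001⟩ + 0.5168|011⟩ + (-0.4741 + 0.09001i)|101⟩ + (0.4741 - 0.09001i)|111⟩

H on qubit 1 mixes each pair of kets that differ only in qubit 1: amplitudes (a, b) of (|…0…⟩, |…1…⟩) become ((a + b)/√2, (a − b)/√2). Kets absent from the input have amplitude 0.
(|001⟩, |011⟩): (a, b) = (0, -0.7309) → (-0.5168, 0.5168)
(|101⟩, |111⟩): (a, b) = (0, (-0.6705 + 0.1273i)) → ((-0.4741 + 0.09001i), (0.4741 - 0.09001i))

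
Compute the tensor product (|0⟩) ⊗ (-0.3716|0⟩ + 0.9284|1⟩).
-0.3716|00⟩ + 0.9284|01⟩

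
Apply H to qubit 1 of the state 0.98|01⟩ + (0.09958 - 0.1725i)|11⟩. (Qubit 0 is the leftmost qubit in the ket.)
0.693|00⟩ - 0.693|01⟩ + (0.07041 - 0.122i)|10⟩ + (-0.07041 + 0.122i)|11⟩

H on qubit 1 mixes each pair of kets that differ only in qubit 1: amplitudes (a, b) of (|…0…⟩, |…1…⟩) become ((a + b)/√2, (a − b)/√2). Kets absent from the input have amplitude 0.
(|00⟩, |01⟩): (a, b) = (0, 0.98) → (0.693, -0.693)
(|10⟩, |11⟩): (a, b) = (0, (0.09958 - 0.1725i)) → ((0.07041 - 0.122i), (-0.07041 + 0.122i))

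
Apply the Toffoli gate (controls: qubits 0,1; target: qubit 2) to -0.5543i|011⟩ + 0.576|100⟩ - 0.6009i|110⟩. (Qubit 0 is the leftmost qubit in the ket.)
-0.5543i|011⟩ + 0.576|100⟩ - 0.6009i|111⟩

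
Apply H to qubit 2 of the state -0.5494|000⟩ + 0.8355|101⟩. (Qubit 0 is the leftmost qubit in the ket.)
-0.3885|000⟩ - 0.3885|001⟩ + 0.5908|100⟩ - 0.5908|101⟩

H on qubit 2 mixes each pair of kets that differ only in qubit 2: amplitudes (a, b) of (|…0…⟩, |…1…⟩) become ((a + b)/√2, (a − b)/√2). Kets absent from the input have amplitude 0.
(|000⟩, |001⟩): (a, b) = (-0.5494, 0) → (-0.3885, -0.3885)
(|100⟩, |101⟩): (a, b) = (0, 0.8355) → (0.5908, -0.5908)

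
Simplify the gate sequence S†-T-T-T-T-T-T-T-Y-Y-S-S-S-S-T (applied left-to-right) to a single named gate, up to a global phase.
S†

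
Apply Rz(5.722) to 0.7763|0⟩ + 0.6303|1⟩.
(-0.7459 - 0.215i)|0⟩ + (-0.6056 + 0.1745i)|1⟩

Rz(5.722) = [[e^(−iθ/2), 0], [0, e^(iθ/2)]] with e^(±iθ/2) = cos(θ/2) ± i·sin(θ/2); θ = 5.722, cos(θ/2) ≈ -0.960891, sin(θ/2) ≈ 0.276925.
With a = amp(|0⟩) = 0.7763 and b = amp(|1⟩) = 0.6303:
new amp(|0⟩) = (-0.960891 - 0.276925i)·a = (-0.7459 - 0.215i)
new amp(|1⟩) = (-0.960891 + 0.276925i)·b = (-0.6056 + 0.1745i)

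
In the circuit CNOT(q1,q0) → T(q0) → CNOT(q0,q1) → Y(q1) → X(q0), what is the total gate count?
5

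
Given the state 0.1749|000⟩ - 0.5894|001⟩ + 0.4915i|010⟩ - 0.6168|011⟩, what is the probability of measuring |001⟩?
0.3474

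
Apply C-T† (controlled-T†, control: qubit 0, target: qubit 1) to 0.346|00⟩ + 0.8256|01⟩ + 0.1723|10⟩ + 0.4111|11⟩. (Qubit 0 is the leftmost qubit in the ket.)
0.346|00⟩ + 0.8256|01⟩ + 0.1723|10⟩ + (0.2907 - 0.2907i)|11⟩

C-T† leaves the control-|0⟩ kets |00⟩, |01⟩ unchanged and applies T† to qubit 1 on the control-|1⟩ pair (|10⟩, |11⟩).
T† = [[1, 0], [0, (1/√2 - (1/√2)i)]].
With a = amp(|10⟩) = 0.1723 and b = amp(|11⟩) = 0.4111:
new amp(|10⟩) = (1)·a = 0.1723
new amp(|11⟩) = (1/√2 - (1/√2)i)·b = (0.2907 - 0.2907i)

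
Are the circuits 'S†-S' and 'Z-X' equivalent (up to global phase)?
No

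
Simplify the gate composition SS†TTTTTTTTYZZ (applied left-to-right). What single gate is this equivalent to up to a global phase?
Y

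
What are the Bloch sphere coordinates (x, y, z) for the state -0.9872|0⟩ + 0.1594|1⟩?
(-0.3147, 0, 0.9492)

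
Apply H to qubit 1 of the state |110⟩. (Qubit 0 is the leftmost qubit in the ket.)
1/√2|100⟩ - 1/√2|110⟩

H on qubit 1 mixes each pair of kets that differ only in qubit 1: amplitudes (a, b) of (|…0…⟩, |…1…⟩) become ((a + b)/√2, (a − b)/√2). Kets absent from the input have amplitude 0.
(|100⟩, |110⟩): (a, b) = (0, 1) → (1/√2, -1/√2)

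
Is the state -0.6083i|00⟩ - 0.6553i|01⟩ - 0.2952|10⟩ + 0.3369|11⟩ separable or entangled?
Entangled

Writing the state as a|00⟩ + b|01⟩ + c|10⟩ + d|11⟩, it is a product state iff ad − bc = 0.
Here (a, b, c, d) = (-0.6083i, -0.6553i, -0.2952, 0.3369): ad − bc = (-0.6083i)(0.3369) − (-0.6553i)(-0.2952) = -0.3984i ≠ 0, so the state is entangled.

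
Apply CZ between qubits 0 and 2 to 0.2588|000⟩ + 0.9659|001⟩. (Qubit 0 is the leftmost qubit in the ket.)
0.2588|000⟩ + 0.9659|001⟩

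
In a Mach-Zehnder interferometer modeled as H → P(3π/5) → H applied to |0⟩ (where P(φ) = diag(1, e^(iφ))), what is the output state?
(0.3455 + 0.4755i)|0⟩ + (0.6545 - 0.4755i)|1⟩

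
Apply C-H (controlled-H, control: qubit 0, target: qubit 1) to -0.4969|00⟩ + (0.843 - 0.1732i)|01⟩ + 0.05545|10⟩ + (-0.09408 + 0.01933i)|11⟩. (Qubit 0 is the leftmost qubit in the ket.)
-0.4969|00⟩ + (0.843 - 0.1732i)|01⟩ + (-0.02732 + 0.01367i)|10⟩ + (0.1057 - 0.01367i)|11⟩

C-H leaves the control-|0⟩ kets |00⟩, |01⟩ unchanged and applies H to qubit 1 on the control-|1⟩ pair (|10⟩, |11⟩).
H = [[1/√2, 1/√2], [1/√2, -1/√2]].
With a = amp(|10⟩) = 0.05545 and b = amp(|11⟩) = (-0.09408 + 0.01933i):
new amp(|10⟩) = (1/√2)·a + (1/√2)·b = (-0.02732 + 0.01367i)
new amp(|11⟩) = (1/√2)·a + (-1/√2)·b = (0.1057 - 0.01367i)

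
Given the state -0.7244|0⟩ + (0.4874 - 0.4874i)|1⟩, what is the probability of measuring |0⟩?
0.5248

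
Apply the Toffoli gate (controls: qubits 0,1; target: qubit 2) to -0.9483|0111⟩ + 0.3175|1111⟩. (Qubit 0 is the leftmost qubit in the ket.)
-0.9483|0111⟩ + 0.3175|1101⟩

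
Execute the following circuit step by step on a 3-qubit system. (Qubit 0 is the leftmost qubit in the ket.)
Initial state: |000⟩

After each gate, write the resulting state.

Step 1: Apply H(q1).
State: 1/√2|000⟩ + 1/√2|010⟩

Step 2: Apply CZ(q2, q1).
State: 1/√2|000⟩ + 1/√2|010⟩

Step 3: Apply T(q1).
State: 1/√2|000⟩ + (1/2 + (1/2)i)|010⟩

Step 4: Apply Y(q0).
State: (1/√2)i|100⟩ + (-1/2 + (1/2)i)|110⟩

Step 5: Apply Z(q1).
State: (1/√2)i|100⟩ + (1/2 - (1/2)i)|110⟩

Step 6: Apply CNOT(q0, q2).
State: (1/√2)i|101⟩ + (1/2 - (1/2)i)|111⟩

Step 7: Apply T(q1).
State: (1/√2)i|101⟩ + 1/√2|111⟩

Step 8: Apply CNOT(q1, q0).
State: 1/√2|011⟩ + (1/√2)i|101⟩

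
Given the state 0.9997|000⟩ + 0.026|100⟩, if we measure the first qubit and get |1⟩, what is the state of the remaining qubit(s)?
|00⟩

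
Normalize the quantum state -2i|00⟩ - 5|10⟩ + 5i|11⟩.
-0.2722i|00⟩ - 0.6804|10⟩ + 0.6804i|11⟩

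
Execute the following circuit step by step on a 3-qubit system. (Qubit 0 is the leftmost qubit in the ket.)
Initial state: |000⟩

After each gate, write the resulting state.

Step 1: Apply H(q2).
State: 1/√2|000⟩ + 1/√2|001⟩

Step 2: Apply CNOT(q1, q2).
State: 1/√2|000⟩ + 1/√2|001⟩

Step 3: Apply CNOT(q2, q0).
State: 1/√2|000⟩ + 1/√2|101⟩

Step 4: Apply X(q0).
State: 1/√2|001⟩ + 1/√2|100⟩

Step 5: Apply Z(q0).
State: 1/√2|001⟩ - 1/√2|100⟩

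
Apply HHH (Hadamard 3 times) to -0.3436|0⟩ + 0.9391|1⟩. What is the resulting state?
0.4211|0⟩ - 0.907|1⟩

H² = I, so H^3 = H: a single Hadamard. With (a, b) = (-0.3436, 0.9391), H gives ((a + b)/√2, (a − b)/√2) = (0.4211, -0.907).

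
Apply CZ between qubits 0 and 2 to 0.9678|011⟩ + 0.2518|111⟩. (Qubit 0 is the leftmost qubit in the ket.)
0.9678|011⟩ - 0.2518|111⟩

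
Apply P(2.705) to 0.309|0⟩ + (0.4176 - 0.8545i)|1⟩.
0.309|0⟩ + (-0.0171 + 0.9509i)|1⟩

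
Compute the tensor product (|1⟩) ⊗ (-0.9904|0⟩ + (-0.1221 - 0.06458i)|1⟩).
-0.9904|10⟩ + (-0.1221 - 0.06458i)|11⟩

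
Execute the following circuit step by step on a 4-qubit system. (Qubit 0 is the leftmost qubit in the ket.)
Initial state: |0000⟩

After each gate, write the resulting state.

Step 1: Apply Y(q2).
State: i|0010⟩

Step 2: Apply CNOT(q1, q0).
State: i|0010⟩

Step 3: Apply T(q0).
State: i|0010⟩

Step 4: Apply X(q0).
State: i|1010⟩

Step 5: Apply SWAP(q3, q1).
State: i|1010⟩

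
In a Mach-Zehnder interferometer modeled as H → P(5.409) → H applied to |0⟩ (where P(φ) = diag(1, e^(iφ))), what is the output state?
(0.8208 - 0.3835i)|0⟩ + (0.1792 + 0.3835i)|1⟩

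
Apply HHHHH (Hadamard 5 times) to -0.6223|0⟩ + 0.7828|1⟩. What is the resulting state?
0.1135|0⟩ - 0.9936|1⟩

H² = I, so H^5 = H: a single Hadamard. With (a, b) = (-0.6223, 0.7828), H gives ((a + b)/√2, (a − b)/√2) = (0.1135, -0.9936).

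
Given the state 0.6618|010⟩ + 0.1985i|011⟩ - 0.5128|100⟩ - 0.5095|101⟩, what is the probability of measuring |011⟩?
0.0394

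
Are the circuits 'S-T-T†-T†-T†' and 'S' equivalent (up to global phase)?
No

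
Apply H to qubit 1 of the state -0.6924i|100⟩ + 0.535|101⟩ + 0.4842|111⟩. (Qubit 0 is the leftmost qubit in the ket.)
-0.4896i|100⟩ + 0.7207|101⟩ - 0.4896i|110⟩ + 0.03592|111⟩

H on qubit 1 mixes each pair of kets that differ only in qubit 1: amplitudes (a, b) of (|…0…⟩, |…1…⟩) become ((a + b)/√2, (a − b)/√2). Kets absent from the input have amplitude 0.
(|100⟩, |110⟩): (a, b) = (-0.6924i, 0) → (-0.4896i, -0.4896i)
(|101⟩, |111⟩): (a, b) = (0.535, 0.4842) → (0.7207, 0.03592)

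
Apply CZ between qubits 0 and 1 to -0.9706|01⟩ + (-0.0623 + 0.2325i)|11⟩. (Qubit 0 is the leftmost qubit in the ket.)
-0.9706|01⟩ + (0.0623 - 0.2325i)|11⟩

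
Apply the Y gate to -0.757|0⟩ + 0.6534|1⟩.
-0.6534i|0⟩ - 0.757i|1⟩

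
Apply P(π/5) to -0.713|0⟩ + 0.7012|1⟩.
-0.713|0⟩ + (0.5673 + 0.4122i)|1⟩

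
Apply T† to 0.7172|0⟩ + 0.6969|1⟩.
0.7172|0⟩ + (0.4928 - 0.4928i)|1⟩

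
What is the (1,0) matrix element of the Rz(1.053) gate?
0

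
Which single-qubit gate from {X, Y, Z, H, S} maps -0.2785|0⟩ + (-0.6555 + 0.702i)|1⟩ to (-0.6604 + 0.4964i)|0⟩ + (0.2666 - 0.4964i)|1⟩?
H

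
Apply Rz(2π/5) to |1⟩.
(0.809 + 0.5878i)|1⟩

Rz(2π/5) = [[e^(−iθ/2), 0], [0, e^(iθ/2)]] with e^(±iθ/2) = cos(θ/2) ± i·sin(θ/2); θ = 2π/5, cos(θ/2) ≈ 0.809017, sin(θ/2) ≈ 0.587785.
With a = amp(|0⟩) = 0 and b = amp(|1⟩) = 1:
new amp(|0⟩) = (0.809017 - 0.587785i)·a = 0
new amp(|1⟩) = (0.809017 + 0.587785i)·b = (0.809 + 0.5878i)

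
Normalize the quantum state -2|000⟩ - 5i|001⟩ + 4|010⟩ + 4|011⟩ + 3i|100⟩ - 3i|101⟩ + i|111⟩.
-0.2236|000⟩ - 0.559i|001⟩ + 1/√5|010⟩ + 1/√5|011⟩ + 0.3354i|100⟩ - 0.3354i|101⟩ + 0.1118i|111⟩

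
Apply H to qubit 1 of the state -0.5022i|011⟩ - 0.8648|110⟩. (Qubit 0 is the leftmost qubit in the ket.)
-0.3551i|001⟩ + 0.3551i|011⟩ - 0.6115|100⟩ + 0.6115|110⟩

H on qubit 1 mixes each pair of kets that differ only in qubit 1: amplitudes (a, b) of (|…0…⟩, |…1…⟩) become ((a + b)/√2, (a − b)/√2). Kets absent from the input have amplitude 0.
(|001⟩, |011⟩): (a, b) = (0, -0.5022i) → (-0.3551i, 0.3551i)
(|100⟩, |110⟩): (a, b) = (0, -0.8648) → (-0.6115, 0.6115)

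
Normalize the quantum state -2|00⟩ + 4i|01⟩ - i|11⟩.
-0.4364|00⟩ + 0.8729i|01⟩ - 0.2182i|11⟩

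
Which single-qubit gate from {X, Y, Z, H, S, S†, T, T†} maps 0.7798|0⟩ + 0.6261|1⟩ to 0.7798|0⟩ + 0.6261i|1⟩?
S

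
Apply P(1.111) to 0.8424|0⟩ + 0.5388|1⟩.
0.8424|0⟩ + (0.2391 + 0.4828i)|1⟩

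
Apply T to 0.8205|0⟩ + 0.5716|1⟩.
0.8205|0⟩ + (0.4042 + 0.4042i)|1⟩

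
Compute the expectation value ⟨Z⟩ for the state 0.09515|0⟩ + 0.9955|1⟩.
-0.982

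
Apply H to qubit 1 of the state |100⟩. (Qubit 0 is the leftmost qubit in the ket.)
1/√2|100⟩ + 1/√2|110⟩

H on qubit 1 mixes each pair of kets that differ only in qubit 1: amplitudes (a, b) of (|…0…⟩, |…1…⟩) become ((a + b)/√2, (a − b)/√2). Kets absent from the input have amplitude 0.
(|100⟩, |110⟩): (a, b) = (1, 0) → (1/√2, 1/√2)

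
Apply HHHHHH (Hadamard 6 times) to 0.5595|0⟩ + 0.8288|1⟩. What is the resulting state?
0.5595|0⟩ + 0.8288|1⟩

H² = I, so an even number of Hadamards cancels: H^6 = I and the state is unchanged.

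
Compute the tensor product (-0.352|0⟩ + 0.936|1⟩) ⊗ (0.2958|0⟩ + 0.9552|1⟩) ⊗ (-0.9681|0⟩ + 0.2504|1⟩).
0.1008|000⟩ - 0.02607|001⟩ + 0.3255|010⟩ - 0.08419|011⟩ - 0.268|100⟩ + 0.06933|101⟩ - 0.8655|110⟩ + 0.2239|111⟩

amp(|b₁b₂…⟩) = product of the factor amplitudes for bits b₁, b₂, …; only kets whose every factor amplitude is nonzero survive.
|000⟩: (-0.352)(0.2958)(-0.9681) = 0.1008
|001⟩: (-0.352)(0.2958)(0.2504) = -0.02607
|010⟩: (-0.352)(0.9552)(-0.9681) = 0.3255
|011⟩: (-0.352)(0.9552)(0.2504) = -0.08419
|100⟩: (0.936)(0.2958)(-0.9681) = -0.268
|101⟩: (0.936)(0.2958)(0.2504) = 0.06933
|110⟩: (0.936)(0.9552)(-0.9681) = -0.8655
|111⟩: (0.936)(0.9552)(0.2504) = 0.2239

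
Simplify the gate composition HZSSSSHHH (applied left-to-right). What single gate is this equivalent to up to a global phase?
X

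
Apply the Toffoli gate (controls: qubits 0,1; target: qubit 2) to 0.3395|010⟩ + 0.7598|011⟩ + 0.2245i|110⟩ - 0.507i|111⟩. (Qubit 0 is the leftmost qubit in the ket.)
0.3395|010⟩ + 0.7598|011⟩ - 0.507i|110⟩ + 0.2245i|111⟩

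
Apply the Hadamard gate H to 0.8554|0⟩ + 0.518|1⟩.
0.9711|0⟩ + 0.2386|1⟩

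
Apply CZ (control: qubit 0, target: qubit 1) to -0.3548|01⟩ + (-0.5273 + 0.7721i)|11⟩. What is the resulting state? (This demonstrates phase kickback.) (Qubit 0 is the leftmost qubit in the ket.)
-0.3548|01⟩ + (0.5273 - 0.7721i)|11⟩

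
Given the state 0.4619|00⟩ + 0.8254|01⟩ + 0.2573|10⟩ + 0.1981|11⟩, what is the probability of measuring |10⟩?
0.0662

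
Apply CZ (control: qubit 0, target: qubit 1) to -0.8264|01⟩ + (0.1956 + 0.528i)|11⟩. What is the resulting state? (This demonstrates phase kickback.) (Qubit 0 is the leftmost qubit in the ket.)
-0.8264|01⟩ + (-0.1956 - 0.528i)|11⟩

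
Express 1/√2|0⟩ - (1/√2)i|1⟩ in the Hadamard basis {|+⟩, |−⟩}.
(1/2 - (1/2)i)|+⟩ + (1/2 + (1/2)i)|−⟩

With |ψ⟩ = α|0⟩ + β|1⟩, the Hadamard-basis coefficients are ⟨+|ψ⟩ = (α + β)/√2 and ⟨−|ψ⟩ = (α − β)/√2.
Here α = 1/√2, β = -(1/√2)i: (α + β)/√2 = (1/2 - (1/2)i), (α − β)/√2 = (1/2 + (1/2)i).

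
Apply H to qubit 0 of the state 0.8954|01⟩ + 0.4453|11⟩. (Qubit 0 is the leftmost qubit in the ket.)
0.948|01⟩ + 0.3183|11⟩

H on qubit 0 mixes each pair of kets that differ only in qubit 0: amplitudes (a, b) of (|…0…⟩, |…1…⟩) become ((a + b)/√2, (a − b)/√2). Kets absent from the input have amplitude 0.
(|01⟩, |11⟩): (a, b) = (0.8954, 0.4453) → (0.948, 0.3183)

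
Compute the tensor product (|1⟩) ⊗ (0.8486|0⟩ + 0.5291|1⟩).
0.8486|10⟩ + 0.5291|11⟩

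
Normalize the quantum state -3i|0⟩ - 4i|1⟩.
-0.6i|0⟩ - 0.8i|1⟩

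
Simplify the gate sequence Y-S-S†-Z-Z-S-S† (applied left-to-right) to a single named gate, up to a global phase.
Y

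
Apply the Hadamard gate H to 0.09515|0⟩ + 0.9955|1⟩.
0.7712|0⟩ - 0.6366|1⟩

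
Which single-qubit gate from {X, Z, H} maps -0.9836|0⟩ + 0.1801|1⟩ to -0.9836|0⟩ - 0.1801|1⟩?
Z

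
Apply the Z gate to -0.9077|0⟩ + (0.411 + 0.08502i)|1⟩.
-0.9077|0⟩ + (-0.411 - 0.08502i)|1⟩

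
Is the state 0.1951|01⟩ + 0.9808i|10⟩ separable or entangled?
Entangled

Writing the state as a|00⟩ + b|01⟩ + c|10⟩ + d|11⟩, it is a product state iff ad − bc = 0.
Here (a, b, c, d) = (0, 0.1951, 0.9808i, 0): ad − bc = (0)(0) − (0.1951)(0.9808i) = -0.1914i ≠ 0, so the state is entangled.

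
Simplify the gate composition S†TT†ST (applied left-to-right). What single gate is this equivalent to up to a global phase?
T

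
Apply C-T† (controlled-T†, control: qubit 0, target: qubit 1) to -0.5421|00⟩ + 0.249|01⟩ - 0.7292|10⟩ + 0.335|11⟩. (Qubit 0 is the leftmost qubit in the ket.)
-0.5421|00⟩ + 0.249|01⟩ - 0.7292|10⟩ + (0.2369 - 0.2369i)|11⟩

C-T† leaves the control-|0⟩ kets |00⟩, |01⟩ unchanged and applies T† to qubit 1 on the control-|1⟩ pair (|10⟩, |11⟩).
T† = [[1, 0], [0, (1/√2 - (1/√2)i)]].
With a = amp(|10⟩) = -0.7292 and b = amp(|11⟩) = 0.335:
new amp(|10⟩) = (1)·a = -0.7292
new amp(|11⟩) = (1/√2 - (1/√2)i)·b = (0.2369 - 0.2369i)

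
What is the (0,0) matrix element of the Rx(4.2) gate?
-0.5048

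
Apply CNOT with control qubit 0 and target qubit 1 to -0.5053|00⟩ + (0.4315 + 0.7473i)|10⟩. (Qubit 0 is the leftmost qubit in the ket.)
-0.5053|00⟩ + (0.4315 + 0.7473i)|11⟩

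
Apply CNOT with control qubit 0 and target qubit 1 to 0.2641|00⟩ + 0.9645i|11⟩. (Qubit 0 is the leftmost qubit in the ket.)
0.2641|00⟩ + 0.9645i|10⟩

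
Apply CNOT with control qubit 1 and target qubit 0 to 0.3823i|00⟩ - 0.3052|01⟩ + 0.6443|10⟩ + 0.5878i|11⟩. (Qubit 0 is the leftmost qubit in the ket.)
0.3823i|00⟩ + 0.5878i|01⟩ + 0.6443|10⟩ - 0.3052|11⟩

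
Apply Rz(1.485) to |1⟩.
(0.7368 + 0.6761i)|1⟩

Rz(1.485) = [[e^(−iθ/2), 0], [0, e^(iθ/2)]] with e^(±iθ/2) = cos(θ/2) ± i·sin(θ/2); θ = 1.485, cos(θ/2) ≈ 0.736781, sin(θ/2) ≈ 0.676132.
With a = amp(|0⟩) = 0 and b = amp(|1⟩) = 1:
new amp(|0⟩) = (0.736781 - 0.676132i)·a = 0
new amp(|1⟩) = (0.736781 + 0.676132i)·b = (0.7368 + 0.6761i)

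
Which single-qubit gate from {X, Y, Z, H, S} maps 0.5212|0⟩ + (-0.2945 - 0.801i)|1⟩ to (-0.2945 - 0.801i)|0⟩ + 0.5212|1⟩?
X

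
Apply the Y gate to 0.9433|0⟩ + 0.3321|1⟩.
-0.3321i|0⟩ + 0.9433i|1⟩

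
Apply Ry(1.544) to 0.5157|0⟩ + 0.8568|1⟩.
-0.2282|0⟩ + 0.9736|1⟩

Ry(1.544) = [[cos(θ/2), −sin(θ/2)], [sin(θ/2), cos(θ/2)]]; θ = 1.544, cos(θ/2) ≈ 0.716517, sin(θ/2) ≈ 0.69757.
With a = amp(|0⟩) = 0.5157 and b = amp(|1⟩) = 0.8568:
new amp(|0⟩) = (0.716517)·a + (-0.69757)·b = -0.2282
new amp(|1⟩) = (0.69757)·a + (0.716517)·b = 0.9736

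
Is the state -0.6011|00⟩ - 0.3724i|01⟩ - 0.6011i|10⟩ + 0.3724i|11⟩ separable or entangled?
Entangled

Writing the state as a|00⟩ + b|01⟩ + c|10⟩ + d|11⟩, it is a product state iff ad − bc = 0.
Here (a, b, c, d) = (-0.6011, -0.3724i, -0.6011i, 0.3724i): ad − bc = (-0.6011)(0.3724i) − (-0.3724i)(-0.6011i) = (0.2238 - 0.2238i) ≠ 0, so the state is entangled.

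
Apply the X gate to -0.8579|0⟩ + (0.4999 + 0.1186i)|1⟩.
(0.4999 + 0.1186i)|0⟩ - 0.8579|1⟩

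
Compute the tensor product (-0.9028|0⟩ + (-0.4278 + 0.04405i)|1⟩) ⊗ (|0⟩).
-0.9028|00⟩ + (-0.4278 + 0.04405i)|10⟩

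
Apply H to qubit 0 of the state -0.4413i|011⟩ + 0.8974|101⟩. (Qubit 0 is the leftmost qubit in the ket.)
0.6346|001⟩ - 0.312i|011⟩ - 0.6346|101⟩ - 0.312i|111⟩

H on qubit 0 mixes each pair of kets that differ only in qubit 0: amplitudes (a, b) of (|…0…⟩, |…1…⟩) become ((a + b)/√2, (a − b)/√2). Kets absent from the input have amplitude 0.
(|001⟩, |101⟩): (a, b) = (0, 0.8974) → (0.6346, -0.6346)
(|011⟩, |111⟩): (a, b) = (-0.4413i, 0) → (-0.312i, -0.312i)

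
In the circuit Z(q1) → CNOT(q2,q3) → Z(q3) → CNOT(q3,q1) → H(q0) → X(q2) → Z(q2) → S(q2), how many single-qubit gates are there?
6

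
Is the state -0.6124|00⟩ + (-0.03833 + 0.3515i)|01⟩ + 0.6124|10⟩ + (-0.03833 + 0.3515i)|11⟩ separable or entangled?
Entangled

Writing the state as a|00⟩ + b|01⟩ + c|10⟩ + d|11⟩, it is a product state iff ad − bc = 0.
Here (a, b, c, d) = (-0.6124, (-0.03833 + 0.3515i), 0.6124, (-0.03833 + 0.3515i)): ad − bc = (-0.6124)(-0.03833 + 0.3515i) − (-0.03833 + 0.3515i)(0.6124) = (0.04695 - 0.4305i) ≠ 0, so the state is entangled.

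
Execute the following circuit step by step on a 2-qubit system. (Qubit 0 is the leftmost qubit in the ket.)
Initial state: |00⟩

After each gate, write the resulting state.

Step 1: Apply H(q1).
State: 1/√2|00⟩ + 1/√2|01⟩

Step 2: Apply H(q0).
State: 1/2|00⟩ + 1/2|01⟩ + 1/2|10⟩ + 1/2|11⟩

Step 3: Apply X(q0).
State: 1/2|00⟩ + 1/2|01⟩ + 1/2|10⟩ + 1/2|11⟩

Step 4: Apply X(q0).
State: 1/2|00⟩ + 1/2|01⟩ + 1/2|10⟩ + 1/2|11⟩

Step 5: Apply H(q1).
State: 1/√2|00⟩ + 1/√2|10⟩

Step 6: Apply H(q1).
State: 1/2|00⟩ + 1/2|01⟩ + 1/2|10⟩ + 1/2|11⟩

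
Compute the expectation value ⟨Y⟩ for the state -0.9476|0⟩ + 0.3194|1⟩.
0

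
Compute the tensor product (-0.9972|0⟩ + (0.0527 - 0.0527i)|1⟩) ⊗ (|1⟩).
-0.9972|01⟩ + (0.0527 - 0.0527i)|11⟩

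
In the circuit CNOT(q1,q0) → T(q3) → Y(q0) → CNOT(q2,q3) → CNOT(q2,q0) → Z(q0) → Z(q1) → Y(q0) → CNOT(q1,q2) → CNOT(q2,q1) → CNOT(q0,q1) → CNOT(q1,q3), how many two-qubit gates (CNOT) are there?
7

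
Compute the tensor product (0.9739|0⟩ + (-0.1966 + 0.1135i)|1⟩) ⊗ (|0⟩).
0.9739|00⟩ + (-0.1966 + 0.1135i)|10⟩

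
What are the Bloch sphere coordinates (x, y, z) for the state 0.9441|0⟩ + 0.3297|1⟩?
(0.6225, 0, 0.7826)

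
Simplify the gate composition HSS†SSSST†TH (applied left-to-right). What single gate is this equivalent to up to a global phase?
I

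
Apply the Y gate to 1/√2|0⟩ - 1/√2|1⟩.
(1/√2)i|0⟩ + (1/√2)i|1⟩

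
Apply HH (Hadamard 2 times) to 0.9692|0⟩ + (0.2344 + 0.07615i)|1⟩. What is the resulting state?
0.9692|0⟩ + (0.2344 + 0.07615i)|1⟩

H² = I, so an even number of Hadamards cancels: H^2 = I and the state is unchanged.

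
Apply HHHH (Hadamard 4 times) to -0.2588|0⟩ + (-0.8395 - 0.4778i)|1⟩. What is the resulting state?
-0.2588|0⟩ + (-0.8395 - 0.4778i)|1⟩

H² = I, so an even number of Hadamards cancels: H^4 = I and the state is unchanged.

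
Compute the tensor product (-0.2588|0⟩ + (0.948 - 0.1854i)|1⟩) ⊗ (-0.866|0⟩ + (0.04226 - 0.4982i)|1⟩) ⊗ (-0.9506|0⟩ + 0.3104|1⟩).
-0.213|000⟩ + 0.06957|001⟩ + (0.0104 - 0.1226i)|010⟩ + (-0.003395 + 0.04002i)|011⟩ + (0.7804 - 0.1526i)|100⟩ + (-0.2548 + 0.04984i)|101⟩ + (0.04972 + 0.4564i)|110⟩ + (-0.01624 - 0.149i)|111⟩

amp(|b₁b₂…⟩) = product of the factor amplitudes for bits b₁, b₂, …; only kets whose every factor amplitude is nonzero survive.
|000⟩: (-0.2588)(-0.866)(-0.9506) = -0.213
|001⟩: (-0.2588)(-0.866)(0.3104) = 0.06957
|010⟩: (-0.2588)(0.04226 - 0.4982i)(-0.9506) = (0.0104 - 0.1226i)
|011⟩: (-0.2588)(0.04226 - 0.4982i)(0.3104) = (-0.003395 + 0.04002i)
|100⟩: (0.948 - 0.1854i)(-0.866)(-0.9506) = (0.7804 - 0.1526i)
|101⟩: (0.948 - 0.1854i)(-0.866)(0.3104) = (-0.2548 + 0.04984i)
|110⟩: (0.948 - 0.1854i)(0.04226 - 0.4982i)(-0.9506) = (0.04972 + 0.4564i)
|111⟩: (0.948 - 0.1854i)(0.04226 - 0.4982i)(0.3104) = (-0.01624 - 0.149i)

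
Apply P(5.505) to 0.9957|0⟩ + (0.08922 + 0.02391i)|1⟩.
0.9957|0⟩ + (0.08033 - 0.0456i)|1⟩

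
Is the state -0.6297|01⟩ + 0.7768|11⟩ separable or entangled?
Separable

Writing the state as a|00⟩ + b|01⟩ + c|10⟩ + d|11⟩, it is a product state iff ad − bc = 0.
Here (a, b, c, d) = (0, -0.6297, 0, 0.7768): ad − bc = (0)(0.7768) − (-0.6297)(0) = 0, so the state is separable.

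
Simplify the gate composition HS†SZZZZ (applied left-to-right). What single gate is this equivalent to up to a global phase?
H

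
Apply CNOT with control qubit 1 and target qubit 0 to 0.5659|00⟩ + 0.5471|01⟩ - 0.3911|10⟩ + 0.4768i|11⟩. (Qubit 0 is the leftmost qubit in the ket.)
0.5659|00⟩ + 0.4768i|01⟩ - 0.3911|10⟩ + 0.5471|11⟩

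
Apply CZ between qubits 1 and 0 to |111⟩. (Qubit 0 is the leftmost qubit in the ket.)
-|111⟩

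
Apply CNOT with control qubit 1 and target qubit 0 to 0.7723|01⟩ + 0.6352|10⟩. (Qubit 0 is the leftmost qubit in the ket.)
0.6352|10⟩ + 0.7723|11⟩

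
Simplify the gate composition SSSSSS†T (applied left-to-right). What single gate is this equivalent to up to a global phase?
T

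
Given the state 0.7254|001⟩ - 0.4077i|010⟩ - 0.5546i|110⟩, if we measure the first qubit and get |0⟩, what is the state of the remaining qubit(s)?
0.8717|01⟩ - 0.49i|10⟩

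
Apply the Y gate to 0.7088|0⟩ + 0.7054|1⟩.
-0.7054i|0⟩ + 0.7088i|1⟩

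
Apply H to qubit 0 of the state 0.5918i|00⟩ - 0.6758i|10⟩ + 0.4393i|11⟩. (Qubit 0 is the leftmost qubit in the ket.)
-0.0594i|00⟩ + 0.3106i|01⟩ + 0.8963i|10⟩ - 0.3106i|11⟩

H on qubit 0 mixes each pair of kets that differ only in qubit 0: amplitudes (a, b) of (|…0…⟩, |…1…⟩) become ((a + b)/√2, (a − b)/√2). Kets absent from the input have amplitude 0.
(|00⟩, |10⟩): (a, b) = (0.5918i, -0.6758i) → (-0.0594i, 0.8963i)
(|01⟩, |11⟩): (a, b) = (0, 0.4393i) → (0.3106i, -0.3106i)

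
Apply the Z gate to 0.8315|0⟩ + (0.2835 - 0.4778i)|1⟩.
0.8315|0⟩ + (-0.2835 + 0.4778i)|1⟩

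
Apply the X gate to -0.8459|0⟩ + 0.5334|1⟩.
0.5334|0⟩ - 0.8459|1⟩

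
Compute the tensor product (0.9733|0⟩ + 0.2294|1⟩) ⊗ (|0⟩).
0.9733|00⟩ + 0.2294|10⟩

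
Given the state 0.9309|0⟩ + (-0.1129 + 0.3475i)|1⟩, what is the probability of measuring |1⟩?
0.1335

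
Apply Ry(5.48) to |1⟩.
-0.3909|0⟩ - 0.9204|1⟩

Ry(5.48) = [[cos(θ/2), −sin(θ/2)], [sin(θ/2), cos(θ/2)]]; θ = 5.48, cos(θ/2) ≈ -0.92044, sin(θ/2) ≈ 0.390885.
With a = amp(|0⟩) = 0 and b = amp(|1⟩) = 1:
new amp(|0⟩) = (-0.92044)·a + (-0.390885)·b = -0.3909
new amp(|1⟩) = (0.390885)·a + (-0.92044)·b = -0.9204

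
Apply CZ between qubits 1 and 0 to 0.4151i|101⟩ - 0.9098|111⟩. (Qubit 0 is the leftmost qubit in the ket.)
0.4151i|101⟩ + 0.9098|111⟩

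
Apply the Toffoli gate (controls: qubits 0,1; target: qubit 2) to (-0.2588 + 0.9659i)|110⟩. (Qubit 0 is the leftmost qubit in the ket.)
(-0.2588 + 0.9659i)|111⟩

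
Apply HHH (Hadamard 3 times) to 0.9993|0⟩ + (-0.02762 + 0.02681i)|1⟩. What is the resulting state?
(0.6871 + 0.01896i)|0⟩ + (0.7261 - 0.01896i)|1⟩

H² = I, so H^3 = H: a single Hadamard. With (a, b) = (0.9993, (-0.02762 + 0.02681i)), H gives ((a + b)/√2, (a − b)/√2) = ((0.6871 + 0.01896i), (0.7261 - 0.01896i)).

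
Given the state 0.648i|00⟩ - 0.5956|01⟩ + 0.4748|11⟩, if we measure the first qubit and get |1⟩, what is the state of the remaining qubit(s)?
|1⟩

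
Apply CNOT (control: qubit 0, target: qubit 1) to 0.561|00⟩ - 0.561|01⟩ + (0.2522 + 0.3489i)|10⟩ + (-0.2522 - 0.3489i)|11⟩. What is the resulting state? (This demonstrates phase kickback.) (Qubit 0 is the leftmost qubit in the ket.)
0.561|00⟩ - 0.561|01⟩ + (-0.2522 - 0.3489i)|10⟩ + (0.2522 + 0.3489i)|11⟩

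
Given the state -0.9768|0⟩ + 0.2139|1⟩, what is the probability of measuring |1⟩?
0.04575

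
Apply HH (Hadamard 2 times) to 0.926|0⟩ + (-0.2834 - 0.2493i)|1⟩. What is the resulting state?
0.926|0⟩ + (-0.2834 - 0.2493i)|1⟩

H² = I, so an even number of Hadamards cancels: H^2 = I and the state is unchanged.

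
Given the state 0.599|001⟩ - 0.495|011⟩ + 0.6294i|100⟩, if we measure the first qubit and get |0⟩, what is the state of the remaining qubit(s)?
0.7709|01⟩ - 0.637|11⟩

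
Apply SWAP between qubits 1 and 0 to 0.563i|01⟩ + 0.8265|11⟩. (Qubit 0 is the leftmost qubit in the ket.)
0.563i|10⟩ + 0.8265|11⟩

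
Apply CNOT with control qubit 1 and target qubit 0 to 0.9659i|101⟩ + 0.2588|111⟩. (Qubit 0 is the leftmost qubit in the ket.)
0.2588|011⟩ + 0.9659i|101⟩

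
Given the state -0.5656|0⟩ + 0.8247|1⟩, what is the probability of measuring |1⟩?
0.6801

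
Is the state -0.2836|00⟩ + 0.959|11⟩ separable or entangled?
Entangled

Writing the state as a|00⟩ + b|01⟩ + c|10⟩ + d|11⟩, it is a product state iff ad − bc = 0.
Here (a, b, c, d) = (-0.2836, 0, 0, 0.959): ad − bc = (-0.2836)(0.959) − (0)(0) = -0.272 ≠ 0, so the state is entangled.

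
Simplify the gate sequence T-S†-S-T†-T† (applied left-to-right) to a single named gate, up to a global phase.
T†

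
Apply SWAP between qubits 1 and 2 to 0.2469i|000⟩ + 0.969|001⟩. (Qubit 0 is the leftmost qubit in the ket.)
0.2469i|000⟩ + 0.969|010⟩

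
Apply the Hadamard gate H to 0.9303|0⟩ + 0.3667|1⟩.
0.9171|0⟩ + 0.3985|1⟩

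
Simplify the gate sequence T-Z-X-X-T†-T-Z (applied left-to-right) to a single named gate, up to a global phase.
T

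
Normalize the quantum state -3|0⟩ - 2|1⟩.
-0.8321|0⟩ - 0.5547|1⟩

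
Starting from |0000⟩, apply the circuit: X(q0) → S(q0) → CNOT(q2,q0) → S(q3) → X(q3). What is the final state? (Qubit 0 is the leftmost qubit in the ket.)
i|1001⟩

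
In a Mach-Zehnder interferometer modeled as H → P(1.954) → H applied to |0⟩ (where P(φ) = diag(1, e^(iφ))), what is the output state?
(0.3131 + 0.4637i)|0⟩ + (0.6869 - 0.4637i)|1⟩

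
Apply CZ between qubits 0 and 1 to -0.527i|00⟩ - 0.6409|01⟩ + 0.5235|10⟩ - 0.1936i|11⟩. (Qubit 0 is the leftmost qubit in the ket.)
-0.527i|00⟩ - 0.6409|01⟩ + 0.5235|10⟩ + 0.1936i|11⟩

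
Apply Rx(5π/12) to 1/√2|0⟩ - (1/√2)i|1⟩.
0.1305|0⟩ - 0.9914i|1⟩

Rx(5π/12) = [[cos(θ/2), −i·sin(θ/2)], [−i·sin(θ/2), cos(θ/2)]]; θ = 5π/12, cos(θ/2) ≈ 0.793353, sin(θ/2) ≈ 0.608761.
With a = amp(|0⟩) = 1/√2 and b = amp(|1⟩) = -(1/√2)i:
new amp(|0⟩) = (0.793353)·a + (-0.608761i)·b = 0.1305
new amp(|1⟩) = (-0.608761i)·a + (0.793353)·b = -0.9914i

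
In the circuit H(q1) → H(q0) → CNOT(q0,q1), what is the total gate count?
3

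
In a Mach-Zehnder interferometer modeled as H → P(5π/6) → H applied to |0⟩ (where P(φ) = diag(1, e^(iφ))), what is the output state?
(0.06699 + 0.25i)|0⟩ + (0.933 - 0.25i)|1⟩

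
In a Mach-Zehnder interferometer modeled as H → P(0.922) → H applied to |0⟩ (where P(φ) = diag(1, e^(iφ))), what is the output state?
(0.8021 + 0.3984i)|0⟩ + (0.1979 - 0.3984i)|1⟩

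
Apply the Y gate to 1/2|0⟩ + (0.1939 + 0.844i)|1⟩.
(0.844 - 0.1939i)|0⟩ + (1/2)i|1⟩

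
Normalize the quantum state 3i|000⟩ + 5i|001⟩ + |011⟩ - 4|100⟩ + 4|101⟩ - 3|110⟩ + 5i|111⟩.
0.2985i|000⟩ + 0.4975i|001⟩ + 0.0995|011⟩ - 0.398|100⟩ + 0.398|101⟩ - 0.2985|110⟩ + 0.4975i|111⟩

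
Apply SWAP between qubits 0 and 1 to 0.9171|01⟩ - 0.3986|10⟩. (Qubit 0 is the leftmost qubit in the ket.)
-0.3986|01⟩ + 0.9171|10⟩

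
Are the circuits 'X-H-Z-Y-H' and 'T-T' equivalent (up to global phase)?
No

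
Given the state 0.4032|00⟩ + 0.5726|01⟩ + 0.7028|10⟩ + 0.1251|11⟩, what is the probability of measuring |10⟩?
0.4939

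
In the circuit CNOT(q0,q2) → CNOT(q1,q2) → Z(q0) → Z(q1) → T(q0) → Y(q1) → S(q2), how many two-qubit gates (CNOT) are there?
2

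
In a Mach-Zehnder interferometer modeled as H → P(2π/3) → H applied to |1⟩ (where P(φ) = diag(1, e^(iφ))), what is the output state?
(0.75 - 0.433i)|0⟩ + (0.25 + 0.433i)|1⟩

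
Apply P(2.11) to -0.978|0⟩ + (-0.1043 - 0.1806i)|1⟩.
-0.978|0⟩ + (0.2085 + 0.003228i)|1⟩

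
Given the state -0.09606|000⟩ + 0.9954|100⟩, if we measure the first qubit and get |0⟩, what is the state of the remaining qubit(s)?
-|00⟩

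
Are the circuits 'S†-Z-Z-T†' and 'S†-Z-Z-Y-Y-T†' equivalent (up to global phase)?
Yes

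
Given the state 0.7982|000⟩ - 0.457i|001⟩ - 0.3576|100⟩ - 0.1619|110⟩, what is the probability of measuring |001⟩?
0.2088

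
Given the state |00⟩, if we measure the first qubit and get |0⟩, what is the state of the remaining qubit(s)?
|0⟩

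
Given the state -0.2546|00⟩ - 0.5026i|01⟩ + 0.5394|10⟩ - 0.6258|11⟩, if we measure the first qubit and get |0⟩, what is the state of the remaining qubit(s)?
-0.4519|0⟩ - 0.8921i|1⟩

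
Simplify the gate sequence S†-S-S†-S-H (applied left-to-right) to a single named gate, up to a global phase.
H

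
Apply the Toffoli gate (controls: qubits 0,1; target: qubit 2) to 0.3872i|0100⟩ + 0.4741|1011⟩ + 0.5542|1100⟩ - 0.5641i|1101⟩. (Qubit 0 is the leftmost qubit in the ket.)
0.3872i|0100⟩ + 0.4741|1011⟩ + 0.5542|1110⟩ - 0.5641i|1111⟩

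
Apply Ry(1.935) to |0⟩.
0.5674|0⟩ + 0.8235|1⟩

Ry(1.935) = [[cos(θ/2), −sin(θ/2)], [sin(θ/2), cos(θ/2)]]; θ = 1.935, cos(θ/2) ≈ 0.56736, sin(θ/2) ≈ 0.82347.
With a = amp(|0⟩) = 1 and b = amp(|1⟩) = 0:
new amp(|0⟩) = (0.56736)·a + (-0.82347)·b = 0.5674
new amp(|1⟩) = (0.82347)·a + (0.56736)·b = 0.8235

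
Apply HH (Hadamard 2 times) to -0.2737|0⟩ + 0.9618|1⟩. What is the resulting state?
-0.2737|0⟩ + 0.9618|1⟩

H² = I, so an even number of Hadamards cancels: H^2 = I and the state is unchanged.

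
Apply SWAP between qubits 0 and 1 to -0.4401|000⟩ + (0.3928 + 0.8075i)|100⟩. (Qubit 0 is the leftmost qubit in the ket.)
-0.4401|000⟩ + (0.3928 + 0.8075i)|010⟩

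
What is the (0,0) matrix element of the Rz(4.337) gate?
(-0.5627 - 0.8266i)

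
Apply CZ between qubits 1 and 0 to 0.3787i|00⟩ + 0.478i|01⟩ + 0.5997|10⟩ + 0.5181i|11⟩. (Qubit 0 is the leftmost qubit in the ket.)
0.3787i|00⟩ + 0.478i|01⟩ + 0.5997|10⟩ - 0.5181i|11⟩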